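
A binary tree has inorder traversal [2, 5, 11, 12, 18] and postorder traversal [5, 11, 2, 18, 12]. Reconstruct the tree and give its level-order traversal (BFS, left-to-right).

Inorder:   [2, 5, 11, 12, 18]
Postorder: [5, 11, 2, 18, 12]
Algorithm: postorder visits root last, so walk postorder right-to-left;
each value is the root of the current inorder slice — split it at that
value, recurse on the right subtree first, then the left.
Recursive splits:
  root=12; inorder splits into left=[2, 5, 11], right=[18]
  root=18; inorder splits into left=[], right=[]
  root=2; inorder splits into left=[], right=[5, 11]
  root=11; inorder splits into left=[5], right=[]
  root=5; inorder splits into left=[], right=[]
Reconstructed level-order: [12, 2, 18, 11, 5]


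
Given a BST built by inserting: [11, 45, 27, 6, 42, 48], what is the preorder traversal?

Tree insertion order: [11, 45, 27, 6, 42, 48]
Tree (level-order array): [11, 6, 45, None, None, 27, 48, None, 42]
Preorder traversal: [11, 6, 45, 27, 42, 48]


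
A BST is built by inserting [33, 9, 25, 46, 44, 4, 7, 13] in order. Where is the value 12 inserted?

Starting tree (level order): [33, 9, 46, 4, 25, 44, None, None, 7, 13]
Insertion path: 33 -> 9 -> 25 -> 13
Result: insert 12 as left child of 13
Final tree (level order): [33, 9, 46, 4, 25, 44, None, None, 7, 13, None, None, None, None, None, 12]


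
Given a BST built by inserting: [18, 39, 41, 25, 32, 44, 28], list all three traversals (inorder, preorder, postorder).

Tree insertion order: [18, 39, 41, 25, 32, 44, 28]
Tree (level-order array): [18, None, 39, 25, 41, None, 32, None, 44, 28]
Inorder (L, root, R): [18, 25, 28, 32, 39, 41, 44]
Preorder (root, L, R): [18, 39, 25, 32, 28, 41, 44]
Postorder (L, R, root): [28, 32, 25, 44, 41, 39, 18]


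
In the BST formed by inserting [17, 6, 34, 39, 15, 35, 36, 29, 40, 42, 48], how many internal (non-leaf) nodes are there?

Tree built from: [17, 6, 34, 39, 15, 35, 36, 29, 40, 42, 48]
Tree (level-order array): [17, 6, 34, None, 15, 29, 39, None, None, None, None, 35, 40, None, 36, None, 42, None, None, None, 48]
Rule: An internal node has at least one child.
Per-node child counts:
  node 17: 2 child(ren)
  node 6: 1 child(ren)
  node 15: 0 child(ren)
  node 34: 2 child(ren)
  node 29: 0 child(ren)
  node 39: 2 child(ren)
  node 35: 1 child(ren)
  node 36: 0 child(ren)
  node 40: 1 child(ren)
  node 42: 1 child(ren)
  node 48: 0 child(ren)
Matching nodes: [17, 6, 34, 39, 35, 40, 42]
Count of internal (non-leaf) nodes: 7


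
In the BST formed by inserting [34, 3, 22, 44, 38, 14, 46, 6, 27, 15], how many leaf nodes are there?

Tree built from: [34, 3, 22, 44, 38, 14, 46, 6, 27, 15]
Tree (level-order array): [34, 3, 44, None, 22, 38, 46, 14, 27, None, None, None, None, 6, 15]
Rule: A leaf has 0 children.
Per-node child counts:
  node 34: 2 child(ren)
  node 3: 1 child(ren)
  node 22: 2 child(ren)
  node 14: 2 child(ren)
  node 6: 0 child(ren)
  node 15: 0 child(ren)
  node 27: 0 child(ren)
  node 44: 2 child(ren)
  node 38: 0 child(ren)
  node 46: 0 child(ren)
Matching nodes: [6, 15, 27, 38, 46]
Count of leaf nodes: 5


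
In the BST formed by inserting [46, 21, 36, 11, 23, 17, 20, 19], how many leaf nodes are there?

Tree built from: [46, 21, 36, 11, 23, 17, 20, 19]
Tree (level-order array): [46, 21, None, 11, 36, None, 17, 23, None, None, 20, None, None, 19]
Rule: A leaf has 0 children.
Per-node child counts:
  node 46: 1 child(ren)
  node 21: 2 child(ren)
  node 11: 1 child(ren)
  node 17: 1 child(ren)
  node 20: 1 child(ren)
  node 19: 0 child(ren)
  node 36: 1 child(ren)
  node 23: 0 child(ren)
Matching nodes: [19, 23]
Count of leaf nodes: 2


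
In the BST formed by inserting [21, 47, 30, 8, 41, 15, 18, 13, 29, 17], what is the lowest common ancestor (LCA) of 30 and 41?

Tree insertion order: [21, 47, 30, 8, 41, 15, 18, 13, 29, 17]
Tree (level-order array): [21, 8, 47, None, 15, 30, None, 13, 18, 29, 41, None, None, 17]
In a BST, the LCA of p=30, q=41 is the first node v on the
root-to-leaf path with p <= v <= q (go left if both < v, right if both > v).
Walk from root:
  at 21: both 30 and 41 > 21, go right
  at 47: both 30 and 41 < 47, go left
  at 30: 30 <= 30 <= 41, this is the LCA
LCA = 30


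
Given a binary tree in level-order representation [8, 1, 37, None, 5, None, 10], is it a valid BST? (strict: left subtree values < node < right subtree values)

Level-order array: [8, 1, 37, None, 5, None, 10]
Validate using subtree bounds (lo, hi): at each node, require lo < value < hi,
then recurse left with hi=value and right with lo=value.
Preorder trace (stopping at first violation):
  at node 8 with bounds (-inf, +inf): OK
  at node 1 with bounds (-inf, 8): OK
  at node 5 with bounds (1, 8): OK
  at node 37 with bounds (8, +inf): OK
  at node 10 with bounds (37, +inf): VIOLATION
Node 10 violates its bound: not (37 < 10 < +inf).
Result: Not a valid BST


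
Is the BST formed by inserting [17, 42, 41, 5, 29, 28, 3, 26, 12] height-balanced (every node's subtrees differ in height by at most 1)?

Tree (level-order array): [17, 5, 42, 3, 12, 41, None, None, None, None, None, 29, None, 28, None, 26]
Definition: a tree is height-balanced if, at every node, |h(left) - h(right)| <= 1 (empty subtree has height -1).
Bottom-up per-node check:
  node 3: h_left=-1, h_right=-1, diff=0 [OK], height=0
  node 12: h_left=-1, h_right=-1, diff=0 [OK], height=0
  node 5: h_left=0, h_right=0, diff=0 [OK], height=1
  node 26: h_left=-1, h_right=-1, diff=0 [OK], height=0
  node 28: h_left=0, h_right=-1, diff=1 [OK], height=1
  node 29: h_left=1, h_right=-1, diff=2 [FAIL (|1--1|=2 > 1)], height=2
  node 41: h_left=2, h_right=-1, diff=3 [FAIL (|2--1|=3 > 1)], height=3
  node 42: h_left=3, h_right=-1, diff=4 [FAIL (|3--1|=4 > 1)], height=4
  node 17: h_left=1, h_right=4, diff=3 [FAIL (|1-4|=3 > 1)], height=5
Node 29 violates the condition: |1 - -1| = 2 > 1.
Result: Not balanced


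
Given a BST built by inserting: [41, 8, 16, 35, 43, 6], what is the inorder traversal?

Tree insertion order: [41, 8, 16, 35, 43, 6]
Tree (level-order array): [41, 8, 43, 6, 16, None, None, None, None, None, 35]
Inorder traversal: [6, 8, 16, 35, 41, 43]


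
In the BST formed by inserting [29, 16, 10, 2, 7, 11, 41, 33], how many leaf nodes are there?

Tree built from: [29, 16, 10, 2, 7, 11, 41, 33]
Tree (level-order array): [29, 16, 41, 10, None, 33, None, 2, 11, None, None, None, 7]
Rule: A leaf has 0 children.
Per-node child counts:
  node 29: 2 child(ren)
  node 16: 1 child(ren)
  node 10: 2 child(ren)
  node 2: 1 child(ren)
  node 7: 0 child(ren)
  node 11: 0 child(ren)
  node 41: 1 child(ren)
  node 33: 0 child(ren)
Matching nodes: [7, 11, 33]
Count of leaf nodes: 3


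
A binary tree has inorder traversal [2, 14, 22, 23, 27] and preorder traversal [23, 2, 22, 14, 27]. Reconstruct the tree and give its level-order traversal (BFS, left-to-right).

Inorder:  [2, 14, 22, 23, 27]
Preorder: [23, 2, 22, 14, 27]
Algorithm: preorder visits root first, so consume preorder in order;
for each root, split the current inorder slice at that value into
left-subtree inorder and right-subtree inorder, then recurse.
Recursive splits:
  root=23; inorder splits into left=[2, 14, 22], right=[27]
  root=2; inorder splits into left=[], right=[14, 22]
  root=22; inorder splits into left=[14], right=[]
  root=14; inorder splits into left=[], right=[]
  root=27; inorder splits into left=[], right=[]
Reconstructed level-order: [23, 2, 27, 22, 14]


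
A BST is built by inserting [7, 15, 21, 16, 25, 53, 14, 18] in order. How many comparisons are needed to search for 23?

Search path for 23: 7 -> 15 -> 21 -> 25
Found: False
Comparisons: 4


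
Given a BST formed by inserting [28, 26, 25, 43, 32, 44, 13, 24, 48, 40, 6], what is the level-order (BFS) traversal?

Tree insertion order: [28, 26, 25, 43, 32, 44, 13, 24, 48, 40, 6]
Tree (level-order array): [28, 26, 43, 25, None, 32, 44, 13, None, None, 40, None, 48, 6, 24]
BFS from the root, enqueuing left then right child of each popped node:
  queue [28] -> pop 28, enqueue [26, 43], visited so far: [28]
  queue [26, 43] -> pop 26, enqueue [25], visited so far: [28, 26]
  queue [43, 25] -> pop 43, enqueue [32, 44], visited so far: [28, 26, 43]
  queue [25, 32, 44] -> pop 25, enqueue [13], visited so far: [28, 26, 43, 25]
  queue [32, 44, 13] -> pop 32, enqueue [40], visited so far: [28, 26, 43, 25, 32]
  queue [44, 13, 40] -> pop 44, enqueue [48], visited so far: [28, 26, 43, 25, 32, 44]
  queue [13, 40, 48] -> pop 13, enqueue [6, 24], visited so far: [28, 26, 43, 25, 32, 44, 13]
  queue [40, 48, 6, 24] -> pop 40, enqueue [none], visited so far: [28, 26, 43, 25, 32, 44, 13, 40]
  queue [48, 6, 24] -> pop 48, enqueue [none], visited so far: [28, 26, 43, 25, 32, 44, 13, 40, 48]
  queue [6, 24] -> pop 6, enqueue [none], visited so far: [28, 26, 43, 25, 32, 44, 13, 40, 48, 6]
  queue [24] -> pop 24, enqueue [none], visited so far: [28, 26, 43, 25, 32, 44, 13, 40, 48, 6, 24]
Result: [28, 26, 43, 25, 32, 44, 13, 40, 48, 6, 24]


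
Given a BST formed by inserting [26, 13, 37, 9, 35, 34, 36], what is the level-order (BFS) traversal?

Tree insertion order: [26, 13, 37, 9, 35, 34, 36]
Tree (level-order array): [26, 13, 37, 9, None, 35, None, None, None, 34, 36]
BFS from the root, enqueuing left then right child of each popped node:
  queue [26] -> pop 26, enqueue [13, 37], visited so far: [26]
  queue [13, 37] -> pop 13, enqueue [9], visited so far: [26, 13]
  queue [37, 9] -> pop 37, enqueue [35], visited so far: [26, 13, 37]
  queue [9, 35] -> pop 9, enqueue [none], visited so far: [26, 13, 37, 9]
  queue [35] -> pop 35, enqueue [34, 36], visited so far: [26, 13, 37, 9, 35]
  queue [34, 36] -> pop 34, enqueue [none], visited so far: [26, 13, 37, 9, 35, 34]
  queue [36] -> pop 36, enqueue [none], visited so far: [26, 13, 37, 9, 35, 34, 36]
Result: [26, 13, 37, 9, 35, 34, 36]


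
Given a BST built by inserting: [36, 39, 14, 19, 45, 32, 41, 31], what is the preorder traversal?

Tree insertion order: [36, 39, 14, 19, 45, 32, 41, 31]
Tree (level-order array): [36, 14, 39, None, 19, None, 45, None, 32, 41, None, 31]
Preorder traversal: [36, 14, 19, 32, 31, 39, 45, 41]


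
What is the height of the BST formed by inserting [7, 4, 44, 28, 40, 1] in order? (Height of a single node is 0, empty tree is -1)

Insertion order: [7, 4, 44, 28, 40, 1]
Tree (level-order array): [7, 4, 44, 1, None, 28, None, None, None, None, 40]
Compute height bottom-up (empty subtree = -1):
  height(1) = 1 + max(-1, -1) = 0
  height(4) = 1 + max(0, -1) = 1
  height(40) = 1 + max(-1, -1) = 0
  height(28) = 1 + max(-1, 0) = 1
  height(44) = 1 + max(1, -1) = 2
  height(7) = 1 + max(1, 2) = 3
Height = 3


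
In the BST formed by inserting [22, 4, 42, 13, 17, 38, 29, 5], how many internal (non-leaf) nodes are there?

Tree built from: [22, 4, 42, 13, 17, 38, 29, 5]
Tree (level-order array): [22, 4, 42, None, 13, 38, None, 5, 17, 29]
Rule: An internal node has at least one child.
Per-node child counts:
  node 22: 2 child(ren)
  node 4: 1 child(ren)
  node 13: 2 child(ren)
  node 5: 0 child(ren)
  node 17: 0 child(ren)
  node 42: 1 child(ren)
  node 38: 1 child(ren)
  node 29: 0 child(ren)
Matching nodes: [22, 4, 13, 42, 38]
Count of internal (non-leaf) nodes: 5


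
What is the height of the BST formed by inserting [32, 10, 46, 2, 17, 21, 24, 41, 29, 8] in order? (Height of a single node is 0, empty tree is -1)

Insertion order: [32, 10, 46, 2, 17, 21, 24, 41, 29, 8]
Tree (level-order array): [32, 10, 46, 2, 17, 41, None, None, 8, None, 21, None, None, None, None, None, 24, None, 29]
Compute height bottom-up (empty subtree = -1):
  height(8) = 1 + max(-1, -1) = 0
  height(2) = 1 + max(-1, 0) = 1
  height(29) = 1 + max(-1, -1) = 0
  height(24) = 1 + max(-1, 0) = 1
  height(21) = 1 + max(-1, 1) = 2
  height(17) = 1 + max(-1, 2) = 3
  height(10) = 1 + max(1, 3) = 4
  height(41) = 1 + max(-1, -1) = 0
  height(46) = 1 + max(0, -1) = 1
  height(32) = 1 + max(4, 1) = 5
Height = 5


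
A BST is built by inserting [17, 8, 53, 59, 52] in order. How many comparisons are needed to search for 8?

Search path for 8: 17 -> 8
Found: True
Comparisons: 2


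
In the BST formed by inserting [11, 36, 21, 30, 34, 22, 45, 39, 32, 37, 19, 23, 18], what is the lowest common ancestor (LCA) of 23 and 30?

Tree insertion order: [11, 36, 21, 30, 34, 22, 45, 39, 32, 37, 19, 23, 18]
Tree (level-order array): [11, None, 36, 21, 45, 19, 30, 39, None, 18, None, 22, 34, 37, None, None, None, None, 23, 32]
In a BST, the LCA of p=23, q=30 is the first node v on the
root-to-leaf path with p <= v <= q (go left if both < v, right if both > v).
Walk from root:
  at 11: both 23 and 30 > 11, go right
  at 36: both 23 and 30 < 36, go left
  at 21: both 23 and 30 > 21, go right
  at 30: 23 <= 30 <= 30, this is the LCA
LCA = 30


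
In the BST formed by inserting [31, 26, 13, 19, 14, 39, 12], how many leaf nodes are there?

Tree built from: [31, 26, 13, 19, 14, 39, 12]
Tree (level-order array): [31, 26, 39, 13, None, None, None, 12, 19, None, None, 14]
Rule: A leaf has 0 children.
Per-node child counts:
  node 31: 2 child(ren)
  node 26: 1 child(ren)
  node 13: 2 child(ren)
  node 12: 0 child(ren)
  node 19: 1 child(ren)
  node 14: 0 child(ren)
  node 39: 0 child(ren)
Matching nodes: [12, 14, 39]
Count of leaf nodes: 3


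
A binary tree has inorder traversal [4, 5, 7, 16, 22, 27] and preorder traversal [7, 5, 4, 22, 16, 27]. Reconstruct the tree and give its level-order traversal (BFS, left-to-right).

Inorder:  [4, 5, 7, 16, 22, 27]
Preorder: [7, 5, 4, 22, 16, 27]
Algorithm: preorder visits root first, so consume preorder in order;
for each root, split the current inorder slice at that value into
left-subtree inorder and right-subtree inorder, then recurse.
Recursive splits:
  root=7; inorder splits into left=[4, 5], right=[16, 22, 27]
  root=5; inorder splits into left=[4], right=[]
  root=4; inorder splits into left=[], right=[]
  root=22; inorder splits into left=[16], right=[27]
  root=16; inorder splits into left=[], right=[]
  root=27; inorder splits into left=[], right=[]
Reconstructed level-order: [7, 5, 22, 4, 16, 27]


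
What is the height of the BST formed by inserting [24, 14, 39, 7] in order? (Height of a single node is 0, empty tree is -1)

Insertion order: [24, 14, 39, 7]
Tree (level-order array): [24, 14, 39, 7]
Compute height bottom-up (empty subtree = -1):
  height(7) = 1 + max(-1, -1) = 0
  height(14) = 1 + max(0, -1) = 1
  height(39) = 1 + max(-1, -1) = 0
  height(24) = 1 + max(1, 0) = 2
Height = 2


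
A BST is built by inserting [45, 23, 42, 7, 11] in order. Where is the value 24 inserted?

Starting tree (level order): [45, 23, None, 7, 42, None, 11]
Insertion path: 45 -> 23 -> 42
Result: insert 24 as left child of 42
Final tree (level order): [45, 23, None, 7, 42, None, 11, 24]


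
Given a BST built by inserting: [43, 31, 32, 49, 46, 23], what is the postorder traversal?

Tree insertion order: [43, 31, 32, 49, 46, 23]
Tree (level-order array): [43, 31, 49, 23, 32, 46]
Postorder traversal: [23, 32, 31, 46, 49, 43]


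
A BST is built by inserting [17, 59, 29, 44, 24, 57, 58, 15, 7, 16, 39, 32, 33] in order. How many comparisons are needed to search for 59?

Search path for 59: 17 -> 59
Found: True
Comparisons: 2


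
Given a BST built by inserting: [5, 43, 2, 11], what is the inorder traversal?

Tree insertion order: [5, 43, 2, 11]
Tree (level-order array): [5, 2, 43, None, None, 11]
Inorder traversal: [2, 5, 11, 43]


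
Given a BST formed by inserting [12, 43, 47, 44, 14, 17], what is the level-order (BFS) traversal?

Tree insertion order: [12, 43, 47, 44, 14, 17]
Tree (level-order array): [12, None, 43, 14, 47, None, 17, 44]
BFS from the root, enqueuing left then right child of each popped node:
  queue [12] -> pop 12, enqueue [43], visited so far: [12]
  queue [43] -> pop 43, enqueue [14, 47], visited so far: [12, 43]
  queue [14, 47] -> pop 14, enqueue [17], visited so far: [12, 43, 14]
  queue [47, 17] -> pop 47, enqueue [44], visited so far: [12, 43, 14, 47]
  queue [17, 44] -> pop 17, enqueue [none], visited so far: [12, 43, 14, 47, 17]
  queue [44] -> pop 44, enqueue [none], visited so far: [12, 43, 14, 47, 17, 44]
Result: [12, 43, 14, 47, 17, 44]


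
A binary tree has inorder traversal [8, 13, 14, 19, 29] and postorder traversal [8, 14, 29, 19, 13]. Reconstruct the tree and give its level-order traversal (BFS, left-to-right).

Inorder:   [8, 13, 14, 19, 29]
Postorder: [8, 14, 29, 19, 13]
Algorithm: postorder visits root last, so walk postorder right-to-left;
each value is the root of the current inorder slice — split it at that
value, recurse on the right subtree first, then the left.
Recursive splits:
  root=13; inorder splits into left=[8], right=[14, 19, 29]
  root=19; inorder splits into left=[14], right=[29]
  root=29; inorder splits into left=[], right=[]
  root=14; inorder splits into left=[], right=[]
  root=8; inorder splits into left=[], right=[]
Reconstructed level-order: [13, 8, 19, 14, 29]


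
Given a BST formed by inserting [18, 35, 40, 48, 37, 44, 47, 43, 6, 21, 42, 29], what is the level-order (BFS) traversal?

Tree insertion order: [18, 35, 40, 48, 37, 44, 47, 43, 6, 21, 42, 29]
Tree (level-order array): [18, 6, 35, None, None, 21, 40, None, 29, 37, 48, None, None, None, None, 44, None, 43, 47, 42]
BFS from the root, enqueuing left then right child of each popped node:
  queue [18] -> pop 18, enqueue [6, 35], visited so far: [18]
  queue [6, 35] -> pop 6, enqueue [none], visited so far: [18, 6]
  queue [35] -> pop 35, enqueue [21, 40], visited so far: [18, 6, 35]
  queue [21, 40] -> pop 21, enqueue [29], visited so far: [18, 6, 35, 21]
  queue [40, 29] -> pop 40, enqueue [37, 48], visited so far: [18, 6, 35, 21, 40]
  queue [29, 37, 48] -> pop 29, enqueue [none], visited so far: [18, 6, 35, 21, 40, 29]
  queue [37, 48] -> pop 37, enqueue [none], visited so far: [18, 6, 35, 21, 40, 29, 37]
  queue [48] -> pop 48, enqueue [44], visited so far: [18, 6, 35, 21, 40, 29, 37, 48]
  queue [44] -> pop 44, enqueue [43, 47], visited so far: [18, 6, 35, 21, 40, 29, 37, 48, 44]
  queue [43, 47] -> pop 43, enqueue [42], visited so far: [18, 6, 35, 21, 40, 29, 37, 48, 44, 43]
  queue [47, 42] -> pop 47, enqueue [none], visited so far: [18, 6, 35, 21, 40, 29, 37, 48, 44, 43, 47]
  queue [42] -> pop 42, enqueue [none], visited so far: [18, 6, 35, 21, 40, 29, 37, 48, 44, 43, 47, 42]
Result: [18, 6, 35, 21, 40, 29, 37, 48, 44, 43, 47, 42]


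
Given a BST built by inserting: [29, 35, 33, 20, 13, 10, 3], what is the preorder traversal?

Tree insertion order: [29, 35, 33, 20, 13, 10, 3]
Tree (level-order array): [29, 20, 35, 13, None, 33, None, 10, None, None, None, 3]
Preorder traversal: [29, 20, 13, 10, 3, 35, 33]


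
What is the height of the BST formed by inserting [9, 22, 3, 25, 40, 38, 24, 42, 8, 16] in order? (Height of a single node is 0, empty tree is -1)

Insertion order: [9, 22, 3, 25, 40, 38, 24, 42, 8, 16]
Tree (level-order array): [9, 3, 22, None, 8, 16, 25, None, None, None, None, 24, 40, None, None, 38, 42]
Compute height bottom-up (empty subtree = -1):
  height(8) = 1 + max(-1, -1) = 0
  height(3) = 1 + max(-1, 0) = 1
  height(16) = 1 + max(-1, -1) = 0
  height(24) = 1 + max(-1, -1) = 0
  height(38) = 1 + max(-1, -1) = 0
  height(42) = 1 + max(-1, -1) = 0
  height(40) = 1 + max(0, 0) = 1
  height(25) = 1 + max(0, 1) = 2
  height(22) = 1 + max(0, 2) = 3
  height(9) = 1 + max(1, 3) = 4
Height = 4


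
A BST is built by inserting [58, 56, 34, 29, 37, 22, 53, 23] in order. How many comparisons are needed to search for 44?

Search path for 44: 58 -> 56 -> 34 -> 37 -> 53
Found: False
Comparisons: 5


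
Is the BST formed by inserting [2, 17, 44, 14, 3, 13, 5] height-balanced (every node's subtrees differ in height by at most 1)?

Tree (level-order array): [2, None, 17, 14, 44, 3, None, None, None, None, 13, 5]
Definition: a tree is height-balanced if, at every node, |h(left) - h(right)| <= 1 (empty subtree has height -1).
Bottom-up per-node check:
  node 5: h_left=-1, h_right=-1, diff=0 [OK], height=0
  node 13: h_left=0, h_right=-1, diff=1 [OK], height=1
  node 3: h_left=-1, h_right=1, diff=2 [FAIL (|-1-1|=2 > 1)], height=2
  node 14: h_left=2, h_right=-1, diff=3 [FAIL (|2--1|=3 > 1)], height=3
  node 44: h_left=-1, h_right=-1, diff=0 [OK], height=0
  node 17: h_left=3, h_right=0, diff=3 [FAIL (|3-0|=3 > 1)], height=4
  node 2: h_left=-1, h_right=4, diff=5 [FAIL (|-1-4|=5 > 1)], height=5
Node 3 violates the condition: |-1 - 1| = 2 > 1.
Result: Not balanced


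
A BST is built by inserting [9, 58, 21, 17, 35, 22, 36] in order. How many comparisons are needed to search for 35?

Search path for 35: 9 -> 58 -> 21 -> 35
Found: True
Comparisons: 4


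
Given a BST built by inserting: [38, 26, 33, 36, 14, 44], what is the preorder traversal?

Tree insertion order: [38, 26, 33, 36, 14, 44]
Tree (level-order array): [38, 26, 44, 14, 33, None, None, None, None, None, 36]
Preorder traversal: [38, 26, 14, 33, 36, 44]


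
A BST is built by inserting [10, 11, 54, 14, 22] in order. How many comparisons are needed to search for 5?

Search path for 5: 10
Found: False
Comparisons: 1


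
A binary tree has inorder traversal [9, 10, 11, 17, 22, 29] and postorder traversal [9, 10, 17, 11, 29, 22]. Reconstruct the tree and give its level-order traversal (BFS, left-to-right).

Inorder:   [9, 10, 11, 17, 22, 29]
Postorder: [9, 10, 17, 11, 29, 22]
Algorithm: postorder visits root last, so walk postorder right-to-left;
each value is the root of the current inorder slice — split it at that
value, recurse on the right subtree first, then the left.
Recursive splits:
  root=22; inorder splits into left=[9, 10, 11, 17], right=[29]
  root=29; inorder splits into left=[], right=[]
  root=11; inorder splits into left=[9, 10], right=[17]
  root=17; inorder splits into left=[], right=[]
  root=10; inorder splits into left=[9], right=[]
  root=9; inorder splits into left=[], right=[]
Reconstructed level-order: [22, 11, 29, 10, 17, 9]


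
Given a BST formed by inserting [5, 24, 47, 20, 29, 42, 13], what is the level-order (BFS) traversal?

Tree insertion order: [5, 24, 47, 20, 29, 42, 13]
Tree (level-order array): [5, None, 24, 20, 47, 13, None, 29, None, None, None, None, 42]
BFS from the root, enqueuing left then right child of each popped node:
  queue [5] -> pop 5, enqueue [24], visited so far: [5]
  queue [24] -> pop 24, enqueue [20, 47], visited so far: [5, 24]
  queue [20, 47] -> pop 20, enqueue [13], visited so far: [5, 24, 20]
  queue [47, 13] -> pop 47, enqueue [29], visited so far: [5, 24, 20, 47]
  queue [13, 29] -> pop 13, enqueue [none], visited so far: [5, 24, 20, 47, 13]
  queue [29] -> pop 29, enqueue [42], visited so far: [5, 24, 20, 47, 13, 29]
  queue [42] -> pop 42, enqueue [none], visited so far: [5, 24, 20, 47, 13, 29, 42]
Result: [5, 24, 20, 47, 13, 29, 42]


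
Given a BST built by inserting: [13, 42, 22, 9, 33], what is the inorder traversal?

Tree insertion order: [13, 42, 22, 9, 33]
Tree (level-order array): [13, 9, 42, None, None, 22, None, None, 33]
Inorder traversal: [9, 13, 22, 33, 42]


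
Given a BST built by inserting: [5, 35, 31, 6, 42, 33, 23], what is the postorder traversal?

Tree insertion order: [5, 35, 31, 6, 42, 33, 23]
Tree (level-order array): [5, None, 35, 31, 42, 6, 33, None, None, None, 23]
Postorder traversal: [23, 6, 33, 31, 42, 35, 5]


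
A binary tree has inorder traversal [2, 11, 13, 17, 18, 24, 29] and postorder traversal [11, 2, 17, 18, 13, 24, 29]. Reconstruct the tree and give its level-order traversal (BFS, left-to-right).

Inorder:   [2, 11, 13, 17, 18, 24, 29]
Postorder: [11, 2, 17, 18, 13, 24, 29]
Algorithm: postorder visits root last, so walk postorder right-to-left;
each value is the root of the current inorder slice — split it at that
value, recurse on the right subtree first, then the left.
Recursive splits:
  root=29; inorder splits into left=[2, 11, 13, 17, 18, 24], right=[]
  root=24; inorder splits into left=[2, 11, 13, 17, 18], right=[]
  root=13; inorder splits into left=[2, 11], right=[17, 18]
  root=18; inorder splits into left=[17], right=[]
  root=17; inorder splits into left=[], right=[]
  root=2; inorder splits into left=[], right=[11]
  root=11; inorder splits into left=[], right=[]
Reconstructed level-order: [29, 24, 13, 2, 18, 11, 17]


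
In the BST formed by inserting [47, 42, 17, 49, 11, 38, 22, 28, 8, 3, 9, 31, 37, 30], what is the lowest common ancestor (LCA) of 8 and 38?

Tree insertion order: [47, 42, 17, 49, 11, 38, 22, 28, 8, 3, 9, 31, 37, 30]
Tree (level-order array): [47, 42, 49, 17, None, None, None, 11, 38, 8, None, 22, None, 3, 9, None, 28, None, None, None, None, None, 31, 30, 37]
In a BST, the LCA of p=8, q=38 is the first node v on the
root-to-leaf path with p <= v <= q (go left if both < v, right if both > v).
Walk from root:
  at 47: both 8 and 38 < 47, go left
  at 42: both 8 and 38 < 42, go left
  at 17: 8 <= 17 <= 38, this is the LCA
LCA = 17


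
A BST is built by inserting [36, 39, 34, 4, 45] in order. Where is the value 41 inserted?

Starting tree (level order): [36, 34, 39, 4, None, None, 45]
Insertion path: 36 -> 39 -> 45
Result: insert 41 as left child of 45
Final tree (level order): [36, 34, 39, 4, None, None, 45, None, None, 41]


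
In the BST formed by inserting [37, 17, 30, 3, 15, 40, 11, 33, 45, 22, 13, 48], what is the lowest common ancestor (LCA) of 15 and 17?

Tree insertion order: [37, 17, 30, 3, 15, 40, 11, 33, 45, 22, 13, 48]
Tree (level-order array): [37, 17, 40, 3, 30, None, 45, None, 15, 22, 33, None, 48, 11, None, None, None, None, None, None, None, None, 13]
In a BST, the LCA of p=15, q=17 is the first node v on the
root-to-leaf path with p <= v <= q (go left if both < v, right if both > v).
Walk from root:
  at 37: both 15 and 17 < 37, go left
  at 17: 15 <= 17 <= 17, this is the LCA
LCA = 17


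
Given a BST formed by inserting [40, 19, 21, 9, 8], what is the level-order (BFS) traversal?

Tree insertion order: [40, 19, 21, 9, 8]
Tree (level-order array): [40, 19, None, 9, 21, 8]
BFS from the root, enqueuing left then right child of each popped node:
  queue [40] -> pop 40, enqueue [19], visited so far: [40]
  queue [19] -> pop 19, enqueue [9, 21], visited so far: [40, 19]
  queue [9, 21] -> pop 9, enqueue [8], visited so far: [40, 19, 9]
  queue [21, 8] -> pop 21, enqueue [none], visited so far: [40, 19, 9, 21]
  queue [8] -> pop 8, enqueue [none], visited so far: [40, 19, 9, 21, 8]
Result: [40, 19, 9, 21, 8]


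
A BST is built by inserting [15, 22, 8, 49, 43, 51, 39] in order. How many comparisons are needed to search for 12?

Search path for 12: 15 -> 8
Found: False
Comparisons: 2


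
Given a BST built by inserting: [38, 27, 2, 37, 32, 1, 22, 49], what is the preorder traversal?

Tree insertion order: [38, 27, 2, 37, 32, 1, 22, 49]
Tree (level-order array): [38, 27, 49, 2, 37, None, None, 1, 22, 32]
Preorder traversal: [38, 27, 2, 1, 22, 37, 32, 49]


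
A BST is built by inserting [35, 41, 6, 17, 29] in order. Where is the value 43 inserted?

Starting tree (level order): [35, 6, 41, None, 17, None, None, None, 29]
Insertion path: 35 -> 41
Result: insert 43 as right child of 41
Final tree (level order): [35, 6, 41, None, 17, None, 43, None, 29]


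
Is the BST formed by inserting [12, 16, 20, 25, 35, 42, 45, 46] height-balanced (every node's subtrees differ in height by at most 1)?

Tree (level-order array): [12, None, 16, None, 20, None, 25, None, 35, None, 42, None, 45, None, 46]
Definition: a tree is height-balanced if, at every node, |h(left) - h(right)| <= 1 (empty subtree has height -1).
Bottom-up per-node check:
  node 46: h_left=-1, h_right=-1, diff=0 [OK], height=0
  node 45: h_left=-1, h_right=0, diff=1 [OK], height=1
  node 42: h_left=-1, h_right=1, diff=2 [FAIL (|-1-1|=2 > 1)], height=2
  node 35: h_left=-1, h_right=2, diff=3 [FAIL (|-1-2|=3 > 1)], height=3
  node 25: h_left=-1, h_right=3, diff=4 [FAIL (|-1-3|=4 > 1)], height=4
  node 20: h_left=-1, h_right=4, diff=5 [FAIL (|-1-4|=5 > 1)], height=5
  node 16: h_left=-1, h_right=5, diff=6 [FAIL (|-1-5|=6 > 1)], height=6
  node 12: h_left=-1, h_right=6, diff=7 [FAIL (|-1-6|=7 > 1)], height=7
Node 42 violates the condition: |-1 - 1| = 2 > 1.
Result: Not balanced


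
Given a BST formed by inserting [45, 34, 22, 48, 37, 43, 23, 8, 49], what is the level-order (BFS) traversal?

Tree insertion order: [45, 34, 22, 48, 37, 43, 23, 8, 49]
Tree (level-order array): [45, 34, 48, 22, 37, None, 49, 8, 23, None, 43]
BFS from the root, enqueuing left then right child of each popped node:
  queue [45] -> pop 45, enqueue [34, 48], visited so far: [45]
  queue [34, 48] -> pop 34, enqueue [22, 37], visited so far: [45, 34]
  queue [48, 22, 37] -> pop 48, enqueue [49], visited so far: [45, 34, 48]
  queue [22, 37, 49] -> pop 22, enqueue [8, 23], visited so far: [45, 34, 48, 22]
  queue [37, 49, 8, 23] -> pop 37, enqueue [43], visited so far: [45, 34, 48, 22, 37]
  queue [49, 8, 23, 43] -> pop 49, enqueue [none], visited so far: [45, 34, 48, 22, 37, 49]
  queue [8, 23, 43] -> pop 8, enqueue [none], visited so far: [45, 34, 48, 22, 37, 49, 8]
  queue [23, 43] -> pop 23, enqueue [none], visited so far: [45, 34, 48, 22, 37, 49, 8, 23]
  queue [43] -> pop 43, enqueue [none], visited so far: [45, 34, 48, 22, 37, 49, 8, 23, 43]
Result: [45, 34, 48, 22, 37, 49, 8, 23, 43]


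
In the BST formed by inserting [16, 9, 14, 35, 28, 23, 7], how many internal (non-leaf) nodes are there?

Tree built from: [16, 9, 14, 35, 28, 23, 7]
Tree (level-order array): [16, 9, 35, 7, 14, 28, None, None, None, None, None, 23]
Rule: An internal node has at least one child.
Per-node child counts:
  node 16: 2 child(ren)
  node 9: 2 child(ren)
  node 7: 0 child(ren)
  node 14: 0 child(ren)
  node 35: 1 child(ren)
  node 28: 1 child(ren)
  node 23: 0 child(ren)
Matching nodes: [16, 9, 35, 28]
Count of internal (non-leaf) nodes: 4


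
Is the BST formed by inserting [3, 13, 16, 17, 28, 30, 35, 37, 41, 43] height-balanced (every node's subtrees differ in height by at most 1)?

Tree (level-order array): [3, None, 13, None, 16, None, 17, None, 28, None, 30, None, 35, None, 37, None, 41, None, 43]
Definition: a tree is height-balanced if, at every node, |h(left) - h(right)| <= 1 (empty subtree has height -1).
Bottom-up per-node check:
  node 43: h_left=-1, h_right=-1, diff=0 [OK], height=0
  node 41: h_left=-1, h_right=0, diff=1 [OK], height=1
  node 37: h_left=-1, h_right=1, diff=2 [FAIL (|-1-1|=2 > 1)], height=2
  node 35: h_left=-1, h_right=2, diff=3 [FAIL (|-1-2|=3 > 1)], height=3
  node 30: h_left=-1, h_right=3, diff=4 [FAIL (|-1-3|=4 > 1)], height=4
  node 28: h_left=-1, h_right=4, diff=5 [FAIL (|-1-4|=5 > 1)], height=5
  node 17: h_left=-1, h_right=5, diff=6 [FAIL (|-1-5|=6 > 1)], height=6
  node 16: h_left=-1, h_right=6, diff=7 [FAIL (|-1-6|=7 > 1)], height=7
  node 13: h_left=-1, h_right=7, diff=8 [FAIL (|-1-7|=8 > 1)], height=8
  node 3: h_left=-1, h_right=8, diff=9 [FAIL (|-1-8|=9 > 1)], height=9
Node 37 violates the condition: |-1 - 1| = 2 > 1.
Result: Not balanced


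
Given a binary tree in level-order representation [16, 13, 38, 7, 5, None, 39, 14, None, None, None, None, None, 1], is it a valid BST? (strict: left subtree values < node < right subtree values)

Level-order array: [16, 13, 38, 7, 5, None, 39, 14, None, None, None, None, None, 1]
Validate using subtree bounds (lo, hi): at each node, require lo < value < hi,
then recurse left with hi=value and right with lo=value.
Preorder trace (stopping at first violation):
  at node 16 with bounds (-inf, +inf): OK
  at node 13 with bounds (-inf, 16): OK
  at node 7 with bounds (-inf, 13): OK
  at node 14 with bounds (-inf, 7): VIOLATION
Node 14 violates its bound: not (-inf < 14 < 7).
Result: Not a valid BST


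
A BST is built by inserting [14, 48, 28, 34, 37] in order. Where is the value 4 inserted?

Starting tree (level order): [14, None, 48, 28, None, None, 34, None, 37]
Insertion path: 14
Result: insert 4 as left child of 14
Final tree (level order): [14, 4, 48, None, None, 28, None, None, 34, None, 37]


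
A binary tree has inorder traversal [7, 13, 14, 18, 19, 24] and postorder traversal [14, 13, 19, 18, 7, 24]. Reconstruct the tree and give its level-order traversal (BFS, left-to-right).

Inorder:   [7, 13, 14, 18, 19, 24]
Postorder: [14, 13, 19, 18, 7, 24]
Algorithm: postorder visits root last, so walk postorder right-to-left;
each value is the root of the current inorder slice — split it at that
value, recurse on the right subtree first, then the left.
Recursive splits:
  root=24; inorder splits into left=[7, 13, 14, 18, 19], right=[]
  root=7; inorder splits into left=[], right=[13, 14, 18, 19]
  root=18; inorder splits into left=[13, 14], right=[19]
  root=19; inorder splits into left=[], right=[]
  root=13; inorder splits into left=[], right=[14]
  root=14; inorder splits into left=[], right=[]
Reconstructed level-order: [24, 7, 18, 13, 19, 14]


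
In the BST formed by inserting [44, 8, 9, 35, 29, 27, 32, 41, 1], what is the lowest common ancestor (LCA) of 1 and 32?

Tree insertion order: [44, 8, 9, 35, 29, 27, 32, 41, 1]
Tree (level-order array): [44, 8, None, 1, 9, None, None, None, 35, 29, 41, 27, 32]
In a BST, the LCA of p=1, q=32 is the first node v on the
root-to-leaf path with p <= v <= q (go left if both < v, right if both > v).
Walk from root:
  at 44: both 1 and 32 < 44, go left
  at 8: 1 <= 8 <= 32, this is the LCA
LCA = 8


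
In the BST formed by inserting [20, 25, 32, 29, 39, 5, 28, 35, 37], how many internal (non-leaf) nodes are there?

Tree built from: [20, 25, 32, 29, 39, 5, 28, 35, 37]
Tree (level-order array): [20, 5, 25, None, None, None, 32, 29, 39, 28, None, 35, None, None, None, None, 37]
Rule: An internal node has at least one child.
Per-node child counts:
  node 20: 2 child(ren)
  node 5: 0 child(ren)
  node 25: 1 child(ren)
  node 32: 2 child(ren)
  node 29: 1 child(ren)
  node 28: 0 child(ren)
  node 39: 1 child(ren)
  node 35: 1 child(ren)
  node 37: 0 child(ren)
Matching nodes: [20, 25, 32, 29, 39, 35]
Count of internal (non-leaf) nodes: 6


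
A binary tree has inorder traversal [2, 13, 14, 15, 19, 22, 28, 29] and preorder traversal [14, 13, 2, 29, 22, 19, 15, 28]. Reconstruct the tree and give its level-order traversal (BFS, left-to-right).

Inorder:  [2, 13, 14, 15, 19, 22, 28, 29]
Preorder: [14, 13, 2, 29, 22, 19, 15, 28]
Algorithm: preorder visits root first, so consume preorder in order;
for each root, split the current inorder slice at that value into
left-subtree inorder and right-subtree inorder, then recurse.
Recursive splits:
  root=14; inorder splits into left=[2, 13], right=[15, 19, 22, 28, 29]
  root=13; inorder splits into left=[2], right=[]
  root=2; inorder splits into left=[], right=[]
  root=29; inorder splits into left=[15, 19, 22, 28], right=[]
  root=22; inorder splits into left=[15, 19], right=[28]
  root=19; inorder splits into left=[15], right=[]
  root=15; inorder splits into left=[], right=[]
  root=28; inorder splits into left=[], right=[]
Reconstructed level-order: [14, 13, 29, 2, 22, 19, 28, 15]


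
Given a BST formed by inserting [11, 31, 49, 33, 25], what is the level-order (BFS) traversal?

Tree insertion order: [11, 31, 49, 33, 25]
Tree (level-order array): [11, None, 31, 25, 49, None, None, 33]
BFS from the root, enqueuing left then right child of each popped node:
  queue [11] -> pop 11, enqueue [31], visited so far: [11]
  queue [31] -> pop 31, enqueue [25, 49], visited so far: [11, 31]
  queue [25, 49] -> pop 25, enqueue [none], visited so far: [11, 31, 25]
  queue [49] -> pop 49, enqueue [33], visited so far: [11, 31, 25, 49]
  queue [33] -> pop 33, enqueue [none], visited so far: [11, 31, 25, 49, 33]
Result: [11, 31, 25, 49, 33]


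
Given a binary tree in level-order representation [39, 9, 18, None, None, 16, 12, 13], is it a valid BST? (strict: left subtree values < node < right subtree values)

Level-order array: [39, 9, 18, None, None, 16, 12, 13]
Validate using subtree bounds (lo, hi): at each node, require lo < value < hi,
then recurse left with hi=value and right with lo=value.
Preorder trace (stopping at first violation):
  at node 39 with bounds (-inf, +inf): OK
  at node 9 with bounds (-inf, 39): OK
  at node 18 with bounds (39, +inf): VIOLATION
Node 18 violates its bound: not (39 < 18 < +inf).
Result: Not a valid BST


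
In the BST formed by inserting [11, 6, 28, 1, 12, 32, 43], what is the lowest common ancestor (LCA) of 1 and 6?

Tree insertion order: [11, 6, 28, 1, 12, 32, 43]
Tree (level-order array): [11, 6, 28, 1, None, 12, 32, None, None, None, None, None, 43]
In a BST, the LCA of p=1, q=6 is the first node v on the
root-to-leaf path with p <= v <= q (go left if both < v, right if both > v).
Walk from root:
  at 11: both 1 and 6 < 11, go left
  at 6: 1 <= 6 <= 6, this is the LCA
LCA = 6


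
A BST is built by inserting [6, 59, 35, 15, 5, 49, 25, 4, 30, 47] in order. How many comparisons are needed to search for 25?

Search path for 25: 6 -> 59 -> 35 -> 15 -> 25
Found: True
Comparisons: 5


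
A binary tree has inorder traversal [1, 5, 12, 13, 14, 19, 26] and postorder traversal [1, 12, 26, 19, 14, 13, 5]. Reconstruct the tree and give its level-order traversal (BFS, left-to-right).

Inorder:   [1, 5, 12, 13, 14, 19, 26]
Postorder: [1, 12, 26, 19, 14, 13, 5]
Algorithm: postorder visits root last, so walk postorder right-to-left;
each value is the root of the current inorder slice — split it at that
value, recurse on the right subtree first, then the left.
Recursive splits:
  root=5; inorder splits into left=[1], right=[12, 13, 14, 19, 26]
  root=13; inorder splits into left=[12], right=[14, 19, 26]
  root=14; inorder splits into left=[], right=[19, 26]
  root=19; inorder splits into left=[], right=[26]
  root=26; inorder splits into left=[], right=[]
  root=12; inorder splits into left=[], right=[]
  root=1; inorder splits into left=[], right=[]
Reconstructed level-order: [5, 1, 13, 12, 14, 19, 26]


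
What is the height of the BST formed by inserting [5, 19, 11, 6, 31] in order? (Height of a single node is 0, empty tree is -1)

Insertion order: [5, 19, 11, 6, 31]
Tree (level-order array): [5, None, 19, 11, 31, 6]
Compute height bottom-up (empty subtree = -1):
  height(6) = 1 + max(-1, -1) = 0
  height(11) = 1 + max(0, -1) = 1
  height(31) = 1 + max(-1, -1) = 0
  height(19) = 1 + max(1, 0) = 2
  height(5) = 1 + max(-1, 2) = 3
Height = 3


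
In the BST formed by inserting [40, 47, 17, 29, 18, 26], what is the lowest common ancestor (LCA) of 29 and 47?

Tree insertion order: [40, 47, 17, 29, 18, 26]
Tree (level-order array): [40, 17, 47, None, 29, None, None, 18, None, None, 26]
In a BST, the LCA of p=29, q=47 is the first node v on the
root-to-leaf path with p <= v <= q (go left if both < v, right if both > v).
Walk from root:
  at 40: 29 <= 40 <= 47, this is the LCA
LCA = 40


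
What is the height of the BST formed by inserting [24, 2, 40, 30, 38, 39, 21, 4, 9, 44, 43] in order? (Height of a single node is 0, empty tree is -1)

Insertion order: [24, 2, 40, 30, 38, 39, 21, 4, 9, 44, 43]
Tree (level-order array): [24, 2, 40, None, 21, 30, 44, 4, None, None, 38, 43, None, None, 9, None, 39]
Compute height bottom-up (empty subtree = -1):
  height(9) = 1 + max(-1, -1) = 0
  height(4) = 1 + max(-1, 0) = 1
  height(21) = 1 + max(1, -1) = 2
  height(2) = 1 + max(-1, 2) = 3
  height(39) = 1 + max(-1, -1) = 0
  height(38) = 1 + max(-1, 0) = 1
  height(30) = 1 + max(-1, 1) = 2
  height(43) = 1 + max(-1, -1) = 0
  height(44) = 1 + max(0, -1) = 1
  height(40) = 1 + max(2, 1) = 3
  height(24) = 1 + max(3, 3) = 4
Height = 4


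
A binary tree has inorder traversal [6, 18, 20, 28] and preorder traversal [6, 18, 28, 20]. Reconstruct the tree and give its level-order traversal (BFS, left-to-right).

Inorder:  [6, 18, 20, 28]
Preorder: [6, 18, 28, 20]
Algorithm: preorder visits root first, so consume preorder in order;
for each root, split the current inorder slice at that value into
left-subtree inorder and right-subtree inorder, then recurse.
Recursive splits:
  root=6; inorder splits into left=[], right=[18, 20, 28]
  root=18; inorder splits into left=[], right=[20, 28]
  root=28; inorder splits into left=[20], right=[]
  root=20; inorder splits into left=[], right=[]
Reconstructed level-order: [6, 18, 28, 20]
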